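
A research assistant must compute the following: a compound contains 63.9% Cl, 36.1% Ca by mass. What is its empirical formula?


Assume 100 g sample. Moles of each element:
  Cl: 63.9/35.45 = 1.803 mol
  Ca: 36.1/40.08 = 0.901 mol
Divide by smallest (0.901):
  Cl: 1.803/0.901 = 2.0
  Ca: 0.901/0.901 = 1.0
Empirical formula: CaCl2

CaCl2


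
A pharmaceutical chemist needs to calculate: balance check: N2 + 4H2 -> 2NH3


Equation: N2 + 4H2 -> 2NH3
Check atoms: H: 8≠6, N: 2=2
Not balanced

No, not balanced


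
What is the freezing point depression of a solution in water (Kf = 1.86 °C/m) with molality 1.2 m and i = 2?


ΔTf = Kf × m × i
= 1.86 × 1.2 × 2
= 4.464 °C

4.464 °C


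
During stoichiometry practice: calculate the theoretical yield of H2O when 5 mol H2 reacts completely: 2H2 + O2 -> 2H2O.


Mole ratio H2O:H2 = 2:2
n(H2O) = 5 × 2/2 = 5.000 mol
mass = 5.000 × 18.02 = 90.1 g

90.1 g


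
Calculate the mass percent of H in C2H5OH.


M(C2H5OH) = 2×12.01 + 6×1.008 + 1×16.0 = 46.068 g/mol
Mass of H = 6 × 1.008 = 6.048 g/mol
% H = 6.048/46.068 × 100 = 13.13%

13.13%


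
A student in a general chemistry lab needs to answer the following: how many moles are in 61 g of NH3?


M(NH3) = 17.03 g/mol
n = mass/M = 61/17.03 = 3.5819 mol

3.5819 mol


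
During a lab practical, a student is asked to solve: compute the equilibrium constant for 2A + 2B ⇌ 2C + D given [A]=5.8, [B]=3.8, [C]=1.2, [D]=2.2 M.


Kc = [C]^2[D]/([A]^2[B]^2)
= (1.2^2 × 2.2^1)/(5.8^2 × 3.8^2)
= 3.168/485.7616
= 0.006522

0.006522


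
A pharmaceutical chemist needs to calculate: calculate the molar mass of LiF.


M(LiF) = 1×6.94 + 1×19.0
= 6.94 + 19.0
= 25.94 g/mol

25.94 g/mol


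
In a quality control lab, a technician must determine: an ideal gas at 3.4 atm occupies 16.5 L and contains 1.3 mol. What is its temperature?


PV = nRT  (R = 0.08206 L·atm/(mol·K))
T = PV/(nR) = 3.4×16.5/(1.3×0.08206)
= 56.10/0.106678
= 525.88 K

525.88 K


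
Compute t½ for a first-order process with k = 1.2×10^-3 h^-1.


t½ = ln2/k = 0.693147/(1.2×10^-3 h^-1)
= 577.6 h

577.6 h


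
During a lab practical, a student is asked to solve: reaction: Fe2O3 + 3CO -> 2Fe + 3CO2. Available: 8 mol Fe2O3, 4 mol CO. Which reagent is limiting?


Mole ratio available / coefficient:
  Fe2O3: 8/1 = 8.000
  CO: 4/3 = 1.333
Smaller ratio is limiting.

CO


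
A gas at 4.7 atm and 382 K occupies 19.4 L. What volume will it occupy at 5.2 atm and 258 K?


P1V1/T1 = P2V2/T2
V2 = P1V1T2/(T1P2)
= 4.7×19.4×258/(382×5.2)
= 11.843 L

11.843 L


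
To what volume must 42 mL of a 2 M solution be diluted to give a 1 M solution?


C1V1 = C2V2
2 × 42 = 1 × V2
V2 = 84/1 = 84.0 mL

84.0 mL


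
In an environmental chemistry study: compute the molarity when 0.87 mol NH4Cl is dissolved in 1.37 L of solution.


M = n/V = 0.87/1.37 = 0.635 mol/L

0.635 M


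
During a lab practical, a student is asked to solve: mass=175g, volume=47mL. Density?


ρ = mass/volume
= 175/47
= 3.723 g/mL

3.723 g/mL


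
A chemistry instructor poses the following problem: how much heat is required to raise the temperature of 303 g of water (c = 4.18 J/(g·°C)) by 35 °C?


q = mcΔT = 303 × 4.18 × 35
= 44328.90 J

44328.90 J


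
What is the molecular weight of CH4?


M(CH4) = 1×12.01 + 4×1.008
= 12.01 + 4.03
= 16.04 g/mol

16.04 g/mol


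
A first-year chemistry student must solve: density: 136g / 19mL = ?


ρ = mass/volume
= 136/19
= 7.158 g/mL

7.158 g/mL


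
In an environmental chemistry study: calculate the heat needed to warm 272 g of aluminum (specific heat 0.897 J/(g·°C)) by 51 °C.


q = mcΔT = 272 × 0.897 × 51
= 12443.18 J

12443.18 J


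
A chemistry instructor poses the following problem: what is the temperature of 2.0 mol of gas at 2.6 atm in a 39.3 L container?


PV = nRT  (R = 0.08206 L·atm/(mol·K))
T = PV/(nR) = 2.6×39.3/(2.0×0.08206)
= 102.18/0.164120
= 622.59 K

622.59 K


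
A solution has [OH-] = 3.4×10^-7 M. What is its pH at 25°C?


pOH = -log10([OH-]) = -log10(3.4×10^-7)
= 7 - log10(3.4) = 6.47
pH = 14 - pOH = 14 - 6.47 = 7.53

7.53


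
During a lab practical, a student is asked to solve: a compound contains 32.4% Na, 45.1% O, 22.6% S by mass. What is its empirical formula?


Assume 100 g sample. Moles of each element:
  Na: 32.4/22.99 = 1.409 mol
  O: 45.1/16.0 = 2.819 mol
  S: 22.6/32.07 = 0.705 mol
Divide by smallest (0.705):
  Na: 1.409/0.705 = 2.0
  O: 2.819/0.705 = 4.0
  S: 0.705/0.705 = 1.0
Empirical formula: Na2SO4

Na2SO4


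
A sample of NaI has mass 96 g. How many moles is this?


M(NaI) = 149.89 g/mol
n = mass/M = 96/149.89 = 0.6405 mol

0.6405 mol


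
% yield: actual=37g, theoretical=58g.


% yield = actual/theoretical × 100
= 37/58 × 100
= 63.79%

63.79%


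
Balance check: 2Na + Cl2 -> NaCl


Equation: 2Na + Cl2 -> NaCl
Check atoms: Cl: 2≠1, Na: 2≠1
Not balanced

No, not balanced


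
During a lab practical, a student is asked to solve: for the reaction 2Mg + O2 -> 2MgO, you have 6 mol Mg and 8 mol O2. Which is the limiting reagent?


Mole ratio available / coefficient:
  Mg: 6/2 = 3.000
  O2: 8/1 = 8.000
Smaller ratio is limiting.

Mg


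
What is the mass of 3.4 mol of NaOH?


M(NaOH) = 40.0 g/mol
mass = n × M = 3.4 × 40.0 = 136.00 g

136.00 g


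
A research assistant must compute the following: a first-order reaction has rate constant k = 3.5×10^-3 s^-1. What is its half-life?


t½ = ln2/k = 0.693147/(3.5×10^-3 s^-1)
= 198.0 s

198.0 s


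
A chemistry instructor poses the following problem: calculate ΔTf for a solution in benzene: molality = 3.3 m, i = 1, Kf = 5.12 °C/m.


ΔTf = Kf × m × i
= 5.12 × 3.3 × 1
= 16.896 °C

16.896 °C


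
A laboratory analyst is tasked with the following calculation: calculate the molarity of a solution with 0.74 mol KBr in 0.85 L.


M = n/V = 0.74/0.85 = 0.871 mol/L

0.871 M


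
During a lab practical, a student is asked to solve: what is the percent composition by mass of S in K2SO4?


M(K2SO4) = 2×39.1 + 1×32.07 + 4×16.0 = 174.27 g/mol
Mass of S = 1 × 32.07 = 32.07 g/mol
% S = 32.07/174.27 × 100 = 18.40%

18.40%


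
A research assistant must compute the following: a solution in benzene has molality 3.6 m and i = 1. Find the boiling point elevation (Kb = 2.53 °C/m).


ΔTb = Kb × m × i
= 2.53 × 3.6 × 1
= 9.108 °C

9.108 °C


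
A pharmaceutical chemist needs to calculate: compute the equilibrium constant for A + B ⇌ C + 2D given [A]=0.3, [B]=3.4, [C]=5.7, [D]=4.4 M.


Kc = [C][D]^2/([A][B])
= (5.7^1 × 4.4^2)/(0.3^1 × 3.4^1)
= 110.352/1.02
= 108.2

108.2


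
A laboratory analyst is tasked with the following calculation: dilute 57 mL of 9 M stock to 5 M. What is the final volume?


C1V1 = C2V2
9 × 57 = 5 × V2
V2 = 513/5 = 102.6 mL

102.6 mL


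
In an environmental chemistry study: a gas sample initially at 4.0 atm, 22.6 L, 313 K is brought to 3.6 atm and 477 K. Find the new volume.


P1V1/T1 = P2V2/T2
V2 = P1V1T2/(T1P2)
= 4.0×22.6×477/(313×3.6)
= 38.268 L

38.268 L


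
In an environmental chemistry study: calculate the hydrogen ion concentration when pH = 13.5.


[H+] = 10^(-pH) = 10^(-13.5)
= 3.16×10^-14 M

3.16×10^-14 M


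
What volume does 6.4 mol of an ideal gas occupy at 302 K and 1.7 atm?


PV = nRT  (R = 0.08206 L·atm/(mol·K))
V = nRT/P = 6.4×0.08206×302/1.7
= 93.297 L

93.297 L


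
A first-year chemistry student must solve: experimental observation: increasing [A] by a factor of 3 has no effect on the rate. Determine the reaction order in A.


rate ∝ [A]^n
rate ∝ [A]^0
Order in A: 0

0


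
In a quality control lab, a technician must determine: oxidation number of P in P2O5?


2x + 5(-2) = 0, so x = +5
Oxidation number: +5

+5


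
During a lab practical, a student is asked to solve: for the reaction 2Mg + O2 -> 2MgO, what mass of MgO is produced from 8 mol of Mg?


Mole ratio MgO:Mg = 2:2
n(MgO) = 8 × 2/2 = 8.000 mol
mass = 8.000 × 40.31 = 322.48 g

322.48 g


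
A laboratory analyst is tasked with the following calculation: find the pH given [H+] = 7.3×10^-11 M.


pH = -log10([H+]) = -log10(7.3×10^-11)
= 11 - log10(7.3)
= 11 - 0.86
= 10.14

10.14


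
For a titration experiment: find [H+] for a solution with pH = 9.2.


[H+] = 10^(-pH) = 10^(-9.2)
= 6.31×10^-10 M

6.31×10^-10 M


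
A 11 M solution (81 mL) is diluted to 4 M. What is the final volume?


C1V1 = C2V2
11 × 81 = 4 × V2
V2 = 891/4 = 222.75 mL

222.75 mL


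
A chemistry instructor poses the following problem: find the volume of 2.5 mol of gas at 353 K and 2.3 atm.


PV = nRT  (R = 0.08206 L·atm/(mol·K))
V = nRT/P = 2.5×0.08206×353/2.3
= 31.486 L

31.486 L


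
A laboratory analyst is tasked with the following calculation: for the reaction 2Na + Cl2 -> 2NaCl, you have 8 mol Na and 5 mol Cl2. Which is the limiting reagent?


Mole ratio available / coefficient:
  Na: 8/2 = 4.000
  Cl2: 5/1 = 5.000
Smaller ratio is limiting.

Na


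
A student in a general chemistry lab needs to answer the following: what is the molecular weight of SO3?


M(SO3) = 1×32.07 + 3×16.0
= 32.07 + 48.0
= 80.07 g/mol

80.07 g/mol


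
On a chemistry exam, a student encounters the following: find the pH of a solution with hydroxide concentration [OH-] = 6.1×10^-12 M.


pOH = -log10([OH-]) = -log10(6.1×10^-12)
= 12 - log10(6.1) = 11.21
pH = 14 - pOH = 14 - 11.21 = 2.79

2.79


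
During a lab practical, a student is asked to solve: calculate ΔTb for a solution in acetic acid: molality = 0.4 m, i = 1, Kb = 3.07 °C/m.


ΔTb = Kb × m × i
= 3.07 × 0.4 × 1
= 1.228 °C

1.228 °C


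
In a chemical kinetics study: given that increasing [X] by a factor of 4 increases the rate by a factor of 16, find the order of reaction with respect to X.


rate ∝ [X]^n
4^n = 16 → n = 2
Order in X: 2

2


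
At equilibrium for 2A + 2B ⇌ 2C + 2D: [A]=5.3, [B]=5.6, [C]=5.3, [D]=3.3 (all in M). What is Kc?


Kc = [C]^2[D]^2/([A]^2[B]^2)
= (5.3^2 × 3.3^2)/(5.3^2 × 5.6^2)
= 305.9001/880.9024
= 0.3473

0.3473


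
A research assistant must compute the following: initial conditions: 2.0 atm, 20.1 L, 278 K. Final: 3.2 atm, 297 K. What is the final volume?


P1V1/T1 = P2V2/T2
V2 = P1V1T2/(T1P2)
= 2.0×20.1×297/(278×3.2)
= 13.421 L

13.421 L


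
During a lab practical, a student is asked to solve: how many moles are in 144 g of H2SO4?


M(H2SO4) = 98.09 g/mol
n = mass/M = 144/98.09 = 1.468 mol

1.468 mol


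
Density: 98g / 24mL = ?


ρ = mass/volume
= 98/24
= 4.083 g/mL

4.083 g/mL


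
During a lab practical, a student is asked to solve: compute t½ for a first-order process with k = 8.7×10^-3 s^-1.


t½ = ln2/k = 0.693147/(8.7×10^-3 s^-1)
= 79.67 s

79.67 s


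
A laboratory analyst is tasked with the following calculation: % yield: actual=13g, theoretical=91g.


% yield = actual/theoretical × 100
= 13/91 × 100
= 14.29%

14.29%


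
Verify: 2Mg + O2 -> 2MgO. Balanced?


Equation: 2Mg + O2 -> 2MgO
Check atoms: Mg: 2=2, O: 2=2
Balanced

Yes, balanced


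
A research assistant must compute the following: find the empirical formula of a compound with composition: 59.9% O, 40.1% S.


Assume 100 g sample. Moles of each element:
  O: 59.9/16.0 = 3.744 mol
  S: 40.1/32.07 = 1.25 mol
Divide by smallest (1.25):
  O: 3.744/1.25 = 3.0
  S: 1.25/1.25 = 1.0
Empirical formula: SO3

SO3


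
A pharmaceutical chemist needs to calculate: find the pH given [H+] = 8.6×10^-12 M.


pH = -log10([H+]) = -log10(8.6×10^-12)
= 12 - log10(8.6)
= 12 - 0.93
= 11.07

11.07


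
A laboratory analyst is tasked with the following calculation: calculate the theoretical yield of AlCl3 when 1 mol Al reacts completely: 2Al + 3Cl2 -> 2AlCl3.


Mole ratio AlCl3:Al = 2:2
n(AlCl3) = 1 × 2/2 = 1.000 mol
mass = 1.000 × 133.33 = 133.33 g

133.33 g


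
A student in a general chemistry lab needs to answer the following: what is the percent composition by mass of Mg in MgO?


M(MgO) = 1×24.31 + 1×16.0 = 40.31 g/mol
Mass of Mg = 1 × 24.31 = 24.31 g/mol
% Mg = 24.31/40.31 × 100 = 60.31%

60.31%


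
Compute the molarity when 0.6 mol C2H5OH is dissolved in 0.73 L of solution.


M = n/V = 0.6/0.73 = 0.822 mol/L

0.822 M


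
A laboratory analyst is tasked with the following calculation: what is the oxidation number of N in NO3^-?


x + 3(-2) = -1, so x = +5
Oxidation number: +5

+5


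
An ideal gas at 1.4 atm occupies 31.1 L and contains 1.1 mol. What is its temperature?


PV = nRT  (R = 0.08206 L·atm/(mol·K))
T = PV/(nR) = 1.4×31.1/(1.1×0.08206)
= 43.54/0.090266
= 482.35 K

482.35 K


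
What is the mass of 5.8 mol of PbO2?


M(PbO2) = 239.2 g/mol
mass = n × M = 5.8 × 239.2 = 1387.36 g

1387.36 g


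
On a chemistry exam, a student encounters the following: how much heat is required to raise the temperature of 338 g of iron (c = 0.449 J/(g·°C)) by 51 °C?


q = mcΔT = 338 × 0.449 × 51
= 7739.86 J

7739.86 J


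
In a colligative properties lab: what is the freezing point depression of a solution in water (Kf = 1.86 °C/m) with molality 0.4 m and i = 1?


ΔTf = Kf × m × i
= 1.86 × 0.4 × 1
= 0.744 °C

0.744 °C


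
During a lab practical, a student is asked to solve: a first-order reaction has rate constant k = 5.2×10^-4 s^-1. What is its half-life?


t½ = ln2/k = 0.693147/(5.2×10^-4 s^-1)
= 1333 s

1333 s


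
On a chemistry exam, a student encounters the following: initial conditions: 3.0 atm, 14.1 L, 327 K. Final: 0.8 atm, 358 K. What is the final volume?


P1V1/T1 = P2V2/T2
V2 = P1V1T2/(T1P2)
= 3.0×14.1×358/(327×0.8)
= 57.888 L

57.888 L


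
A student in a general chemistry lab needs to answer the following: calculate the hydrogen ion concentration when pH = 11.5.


[H+] = 10^(-pH) = 10^(-11.5)
= 3.16×10^-12 M

3.16×10^-12 M


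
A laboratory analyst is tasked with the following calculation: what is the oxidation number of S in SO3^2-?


x + 3(-2) = -2, so x = +4
Oxidation number: +4

+4


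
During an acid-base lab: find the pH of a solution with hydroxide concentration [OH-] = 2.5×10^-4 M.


pOH = -log10([OH-]) = -log10(2.5×10^-4)
= 4 - log10(2.5) = 3.6
pH = 14 - pOH = 14 - 3.6 = 10.4

10.4


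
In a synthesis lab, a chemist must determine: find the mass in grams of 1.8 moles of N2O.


M(N2O) = 44.02 g/mol
mass = n × M = 1.8 × 44.02 = 79.24 g

79.24 g


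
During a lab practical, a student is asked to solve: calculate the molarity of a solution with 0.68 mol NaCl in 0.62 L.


M = n/V = 0.68/0.62 = 1.097 mol/L

1.097 M


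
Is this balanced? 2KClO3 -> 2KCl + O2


Equation: 2KClO3 -> 2KCl + O2
Check atoms: Cl: 2=2, K: 2=2, O: 6≠2
Not balanced

No, not balanced


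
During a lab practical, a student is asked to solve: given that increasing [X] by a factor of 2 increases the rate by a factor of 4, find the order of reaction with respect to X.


rate ∝ [X]^n
2^n = 4 → n = 2
Order in X: 2

2


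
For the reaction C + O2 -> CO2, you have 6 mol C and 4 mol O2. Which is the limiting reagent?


Mole ratio available / coefficient:
  C: 6/1 = 6.000
  O2: 4/1 = 4.000
Smaller ratio is limiting.

O2


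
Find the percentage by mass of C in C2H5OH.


M(C2H5OH) = 2×12.01 + 6×1.008 + 1×16.0 = 46.068 g/mol
Mass of C = 2 × 12.01 = 24.02 g/mol
% C = 24.02/46.068 × 100 = 52.14%

52.14%


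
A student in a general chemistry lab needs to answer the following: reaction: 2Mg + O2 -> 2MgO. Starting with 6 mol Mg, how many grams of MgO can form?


Mole ratio MgO:Mg = 2:2
n(MgO) = 6 × 2/2 = 6.000 mol
mass = 6.000 × 40.31 = 241.86 g

241.86 g


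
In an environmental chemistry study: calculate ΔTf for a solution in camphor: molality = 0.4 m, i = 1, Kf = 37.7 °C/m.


ΔTf = Kf × m × i
= 37.7 × 0.4 × 1
= 15.08 °C

15.08 °C


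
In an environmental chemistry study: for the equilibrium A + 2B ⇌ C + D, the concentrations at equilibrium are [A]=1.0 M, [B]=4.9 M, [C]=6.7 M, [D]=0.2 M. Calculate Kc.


Kc = [C][D]/([A][B]^2)
= (6.7^1 × 0.2^1)/(1.0^1 × 4.9^2)
= 1.34/24.01
= 0.05581

0.05581


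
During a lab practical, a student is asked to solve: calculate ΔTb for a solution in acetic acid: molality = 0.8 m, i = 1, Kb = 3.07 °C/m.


ΔTb = Kb × m × i
= 3.07 × 0.8 × 1
= 2.456 °C

2.456 °C


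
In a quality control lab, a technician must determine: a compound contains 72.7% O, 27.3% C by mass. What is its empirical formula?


Assume 100 g sample. Moles of each element:
  O: 72.7/16.0 = 4.544 mol
  C: 27.3/12.01 = 2.273 mol
Divide by smallest (2.273):
  O: 4.544/2.273 = 2.0
  C: 2.273/2.273 = 1.0
Empirical formula: CO2

CO2


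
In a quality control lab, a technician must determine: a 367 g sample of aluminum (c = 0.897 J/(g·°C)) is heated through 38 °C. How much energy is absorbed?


q = mcΔT = 367 × 0.897 × 38
= 12509.56 J

12509.56 J


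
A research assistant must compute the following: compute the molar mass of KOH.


M(KOH) = 1×39.1 + 1×16.0 + 1×1.008
= 39.1 + 16.0 + 1.01
= 56.11 g/mol

56.11 g/mol


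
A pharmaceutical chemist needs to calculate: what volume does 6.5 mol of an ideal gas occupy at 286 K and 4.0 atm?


PV = nRT  (R = 0.08206 L·atm/(mol·K))
V = nRT/P = 6.5×0.08206×286/4.0
= 38.137 L

38.137 L


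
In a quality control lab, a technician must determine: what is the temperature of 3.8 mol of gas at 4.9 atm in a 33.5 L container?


PV = nRT  (R = 0.08206 L·atm/(mol·K))
T = PV/(nR) = 4.9×33.5/(3.8×0.08206)
= 164.15/0.311828
= 526.41 K

526.41 K


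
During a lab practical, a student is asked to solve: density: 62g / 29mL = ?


ρ = mass/volume
= 62/29
= 2.138 g/mL

2.138 g/mL


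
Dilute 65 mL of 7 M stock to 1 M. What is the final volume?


C1V1 = C2V2
7 × 65 = 1 × V2
V2 = 455/1 = 455.0 mL

455.0 mL


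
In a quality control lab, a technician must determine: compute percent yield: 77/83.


% yield = actual/theoretical × 100
= 77/83 × 100
= 92.77%

92.77%


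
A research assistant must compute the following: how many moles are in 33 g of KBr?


M(KBr) = 119.0 g/mol
n = mass/M = 33/119.0 = 0.2773 mol

0.2773 mol


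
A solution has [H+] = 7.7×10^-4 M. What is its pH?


pH = -log10([H+]) = -log10(7.7×10^-4)
= 4 - log10(7.7)
= 4 - 0.89
= 3.11

3.11


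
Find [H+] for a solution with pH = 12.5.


[H+] = 10^(-pH) = 10^(-12.5)
= 3.16×10^-13 M

3.16×10^-13 M


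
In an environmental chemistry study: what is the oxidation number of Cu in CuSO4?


Sulfate is -2, so Cu = +2
Oxidation number: +2

+2


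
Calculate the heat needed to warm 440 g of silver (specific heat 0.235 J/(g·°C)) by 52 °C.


q = mcΔT = 440 × 0.235 × 52
= 5376.80 J

5376.80 J


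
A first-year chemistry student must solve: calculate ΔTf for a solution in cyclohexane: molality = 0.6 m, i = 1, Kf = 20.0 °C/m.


ΔTf = Kf × m × i
= 20.0 × 0.6 × 1
= 12.0 °C

12.0 °C


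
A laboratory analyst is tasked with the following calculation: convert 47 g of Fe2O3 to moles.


M(Fe2O3) = 159.7 g/mol
n = mass/M = 47/159.7 = 0.2943 mol

0.2943 mol


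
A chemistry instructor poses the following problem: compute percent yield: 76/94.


% yield = actual/theoretical × 100
= 76/94 × 100
= 80.85%

80.85%


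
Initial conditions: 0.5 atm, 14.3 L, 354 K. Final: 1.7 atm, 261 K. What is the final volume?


P1V1/T1 = P2V2/T2
V2 = P1V1T2/(T1P2)
= 0.5×14.3×261/(354×1.7)
= 3.101 L

3.101 L


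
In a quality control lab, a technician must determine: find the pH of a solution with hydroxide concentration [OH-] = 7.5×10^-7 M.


pOH = -log10([OH-]) = -log10(7.5×10^-7)
= 7 - log10(7.5) = 6.12
pH = 14 - pOH = 14 - 6.12 = 7.88

7.88


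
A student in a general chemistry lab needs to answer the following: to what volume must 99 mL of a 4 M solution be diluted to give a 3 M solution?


C1V1 = C2V2
4 × 99 = 3 × V2
V2 = 396/3 = 132.0 mL

132.0 mL


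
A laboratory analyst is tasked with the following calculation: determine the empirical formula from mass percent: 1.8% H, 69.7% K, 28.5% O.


Assume 100 g sample. Moles of each element:
  H: 1.8/1.008 = 1.786 mol
  K: 69.7/39.1 = 1.783 mol
  O: 28.5/16.0 = 1.781 mol
Divide by smallest (1.781):
  H: 1.786/1.781 = 1.0
  K: 1.783/1.781 = 1.0
  O: 1.781/1.781 = 1.0
Empirical formula: KOH

KOH


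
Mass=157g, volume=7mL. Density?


ρ = mass/volume
= 157/7
= 22.429 g/mL

22.429 g/mL


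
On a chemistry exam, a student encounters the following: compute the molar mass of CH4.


M(CH4) = 1×12.01 + 4×1.008
= 12.01 + 4.03
= 16.04 g/mol

16.04 g/mol


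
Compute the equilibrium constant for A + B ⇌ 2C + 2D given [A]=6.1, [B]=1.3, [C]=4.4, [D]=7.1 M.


Kc = [C]^2[D]^2/([A][B])
= (4.4^2 × 7.1^2)/(6.1^1 × 1.3^1)
= 975.9376/7.93
= 123.1

123.1


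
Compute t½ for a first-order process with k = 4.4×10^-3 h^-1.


t½ = ln2/k = 0.693147/(4.4×10^-3 h^-1)
= 157.5 h

157.5 h


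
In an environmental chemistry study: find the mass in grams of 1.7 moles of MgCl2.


M(MgCl2) = 95.21 g/mol
mass = n × M = 1.7 × 95.21 = 161.86 g

161.86 g


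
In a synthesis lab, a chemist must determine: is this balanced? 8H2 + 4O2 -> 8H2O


Equation: 8H2 + 4O2 -> 8H2O
Check atoms: H: 16=16, O: 8=8
Balanced

Yes, balanced


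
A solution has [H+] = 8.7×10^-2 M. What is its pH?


pH = -log10([H+]) = -log10(8.7×10^-2)
= 2 - log10(8.7)
= 2 - 0.94
= 1.06

1.06


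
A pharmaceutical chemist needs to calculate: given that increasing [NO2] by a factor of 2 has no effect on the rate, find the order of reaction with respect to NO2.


rate ∝ [NO2]^n
rate ∝ [NO2]^0
Order in NO2: 0

0


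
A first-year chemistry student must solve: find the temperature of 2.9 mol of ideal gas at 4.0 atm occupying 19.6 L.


PV = nRT  (R = 0.08206 L·atm/(mol·K))
T = PV/(nR) = 4.0×19.6/(2.9×0.08206)
= 78.40/0.237974
= 329.45 K

329.45 K


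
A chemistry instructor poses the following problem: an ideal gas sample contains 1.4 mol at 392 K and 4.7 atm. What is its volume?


PV = nRT  (R = 0.08206 L·atm/(mol·K))
V = nRT/P = 1.4×0.08206×392/4.7
= 9.582 L

9.582 L


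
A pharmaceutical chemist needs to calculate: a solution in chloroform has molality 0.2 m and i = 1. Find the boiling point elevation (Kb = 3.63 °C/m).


ΔTb = Kb × m × i
= 3.63 × 0.2 × 1
= 0.726 °C

0.726 °C


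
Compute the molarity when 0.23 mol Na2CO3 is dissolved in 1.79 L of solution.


M = n/V = 0.23/1.79 = 0.128 mol/L

0.128 M


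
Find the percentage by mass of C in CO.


M(CO) = 1×12.01 + 1×16.0 = 28.01 g/mol
Mass of C = 1 × 12.01 = 12.01 g/mol
% C = 12.01/28.01 × 100 = 42.88%

42.88%


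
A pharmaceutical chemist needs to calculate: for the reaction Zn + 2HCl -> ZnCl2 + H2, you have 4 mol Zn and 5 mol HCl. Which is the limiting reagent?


Mole ratio available / coefficient:
  Zn: 4/1 = 4.000
  HCl: 5/2 = 2.500
Smaller ratio is limiting.

HCl


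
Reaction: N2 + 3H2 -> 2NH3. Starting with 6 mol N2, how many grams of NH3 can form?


Mole ratio NH3:N2 = 2:1
n(NH3) = 6 × 2/1 = 12.000 mol
mass = 12.000 × 17.03 = 204.36 g

204.36 g


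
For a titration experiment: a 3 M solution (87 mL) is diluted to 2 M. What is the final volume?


C1V1 = C2V2
3 × 87 = 2 × V2
V2 = 261/2 = 130.5 mL

130.5 mL


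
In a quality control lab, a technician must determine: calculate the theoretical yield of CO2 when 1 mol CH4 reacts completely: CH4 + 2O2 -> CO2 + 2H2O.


Mole ratio CO2:CH4 = 1:1
n(CO2) = 1 × 1/1 = 1.000 mol
mass = 1.000 × 44.01 = 44.01 g

44.01 g


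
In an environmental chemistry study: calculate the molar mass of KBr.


M(KBr) = 1×39.1 + 1×79.9
= 39.1 + 79.9
= 119.0 g/mol

119.0 g/mol


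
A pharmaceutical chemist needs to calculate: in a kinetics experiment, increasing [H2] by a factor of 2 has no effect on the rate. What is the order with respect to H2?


rate ∝ [H2]^n
rate ∝ [H2]^0
Order in H2: 0

0


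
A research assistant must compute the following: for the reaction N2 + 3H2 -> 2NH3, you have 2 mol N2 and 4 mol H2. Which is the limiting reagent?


Mole ratio available / coefficient:
  N2: 2/1 = 2.000
  H2: 4/3 = 1.333
Smaller ratio is limiting.

H2


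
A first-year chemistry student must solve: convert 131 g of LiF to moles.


M(LiF) = 25.94 g/mol
n = mass/M = 131/25.94 = 5.0501 mol

5.0501 mol


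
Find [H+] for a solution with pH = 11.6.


[H+] = 10^(-pH) = 10^(-11.6)
= 2.51×10^-12 M

2.51×10^-12 M


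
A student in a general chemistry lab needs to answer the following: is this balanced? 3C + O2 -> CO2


Equation: 3C + O2 -> CO2
Check atoms: C: 3≠1, O: 2=2
Not balanced

No, not balanced


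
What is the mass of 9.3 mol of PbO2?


M(PbO2) = 239.2 g/mol
mass = n × M = 9.3 × 239.2 = 2224.56 g

2224.56 g


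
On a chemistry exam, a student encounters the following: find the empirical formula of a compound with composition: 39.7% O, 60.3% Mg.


Assume 100 g sample. Moles of each element:
  O: 39.7/16.0 = 2.481 mol
  Mg: 60.3/24.31 = 2.48 mol
Divide by smallest (2.48):
  O: 2.481/2.48 = 1.0
  Mg: 2.48/2.48 = 1.0
Empirical formula: MgO

MgO


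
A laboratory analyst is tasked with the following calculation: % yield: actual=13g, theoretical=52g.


% yield = actual/theoretical × 100
= 13/52 × 100
= 25.0%

25.0%


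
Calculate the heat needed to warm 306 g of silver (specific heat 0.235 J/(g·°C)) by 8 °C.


q = mcΔT = 306 × 0.235 × 8
= 575.28 J

575.28 J


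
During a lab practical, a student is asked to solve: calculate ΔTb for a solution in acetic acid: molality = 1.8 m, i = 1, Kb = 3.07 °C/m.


ΔTb = Kb × m × i
= 3.07 × 1.8 × 1
= 5.526 °C

5.526 °C


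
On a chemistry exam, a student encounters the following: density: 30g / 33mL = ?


ρ = mass/volume
= 30/33
= 0.909 g/mL

0.909 g/mL


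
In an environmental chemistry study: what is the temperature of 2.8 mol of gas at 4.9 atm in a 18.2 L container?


PV = nRT  (R = 0.08206 L·atm/(mol·K))
T = PV/(nR) = 4.9×18.2/(2.8×0.08206)
= 89.18/0.229768
= 388.13 K

388.13 K


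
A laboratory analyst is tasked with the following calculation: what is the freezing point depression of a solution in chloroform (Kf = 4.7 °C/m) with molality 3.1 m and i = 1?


ΔTf = Kf × m × i
= 4.7 × 3.1 × 1
= 14.57 °C

14.57 °C


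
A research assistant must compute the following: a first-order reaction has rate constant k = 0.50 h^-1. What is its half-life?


t½ = ln2/k = 0.693147/(0.50 h^-1)
= 1.386 h

1.386 h


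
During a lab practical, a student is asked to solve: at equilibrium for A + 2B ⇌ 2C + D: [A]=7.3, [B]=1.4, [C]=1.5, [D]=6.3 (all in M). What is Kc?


Kc = [C]^2[D]/([A][B]^2)
= (1.5^2 × 6.3^1)/(7.3^1 × 1.4^2)
= 14.175/14.308
= 0.9907

0.9907


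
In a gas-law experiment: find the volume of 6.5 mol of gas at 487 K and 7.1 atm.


PV = nRT  (R = 0.08206 L·atm/(mol·K))
V = nRT/P = 6.5×0.08206×487/7.1
= 36.586 L

36.586 L


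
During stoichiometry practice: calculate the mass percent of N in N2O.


M(N2O) = 2×14.01 + 1×16.0 = 44.02 g/mol
Mass of N = 2 × 14.01 = 28.02 g/mol
% N = 28.02/44.02 × 100 = 63.65%

63.65%


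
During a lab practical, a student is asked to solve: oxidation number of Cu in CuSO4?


Sulfate is -2, so Cu = +2
Oxidation number: +2

+2


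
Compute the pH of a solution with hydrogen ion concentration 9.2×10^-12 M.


pH = -log10([H+]) = -log10(9.2×10^-12)
= 12 - log10(9.2)
= 12 - 0.96
= 11.04

11.04


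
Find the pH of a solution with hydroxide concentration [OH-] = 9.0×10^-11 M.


pOH = -log10([OH-]) = -log10(9.0×10^-11)
= 11 - log10(9.0) = 10.05
pH = 14 - pOH = 14 - 10.05 = 3.95

3.95


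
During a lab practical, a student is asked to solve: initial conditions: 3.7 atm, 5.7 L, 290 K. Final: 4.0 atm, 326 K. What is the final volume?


P1V1/T1 = P2V2/T2
V2 = P1V1T2/(T1P2)
= 3.7×5.7×326/(290×4.0)
= 5.927 L

5.927 L


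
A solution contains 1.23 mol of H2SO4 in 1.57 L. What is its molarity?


M = n/V = 1.23/1.57 = 0.783 mol/L

0.783 M


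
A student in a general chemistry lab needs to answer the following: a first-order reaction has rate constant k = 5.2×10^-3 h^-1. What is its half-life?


t½ = ln2/k = 0.693147/(5.2×10^-3 h^-1)
= 133.3 h

133.3 h


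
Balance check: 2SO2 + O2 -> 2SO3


Equation: 2SO2 + O2 -> 2SO3
Check atoms: O: 6=6, S: 2=2
Balanced

Yes, balanced


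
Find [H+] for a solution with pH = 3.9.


[H+] = 10^(-pH) = 10^(-3.9)
= 1.26×10^-4 M

1.26×10^-4 M


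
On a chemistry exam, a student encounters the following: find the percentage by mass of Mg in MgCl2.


M(MgCl2) = 1×24.31 + 2×35.45 = 95.21 g/mol
Mass of Mg = 1 × 24.31 = 24.31 g/mol
% Mg = 24.31/95.21 × 100 = 25.53%

25.53%


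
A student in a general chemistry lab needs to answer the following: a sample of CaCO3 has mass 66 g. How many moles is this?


M(CaCO3) = 100.09 g/mol
n = mass/M = 66/100.09 = 0.6594 mol

0.6594 mol


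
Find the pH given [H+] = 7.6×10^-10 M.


pH = -log10([H+]) = -log10(7.6×10^-10)
= 10 - log10(7.6)
= 10 - 0.88
= 9.12

9.12


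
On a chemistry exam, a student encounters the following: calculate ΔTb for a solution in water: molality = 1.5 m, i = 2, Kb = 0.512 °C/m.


ΔTb = Kb × m × i
= 0.512 × 1.5 × 2
= 1.536 °C

1.536 °C


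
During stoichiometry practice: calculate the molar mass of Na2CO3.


M(Na2CO3) = 2×22.99 + 1×12.01 + 3×16.0
= 45.98 + 12.01 + 48.0
= 105.99 g/mol

105.99 g/mol


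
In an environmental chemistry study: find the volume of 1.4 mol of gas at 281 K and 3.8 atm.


PV = nRT  (R = 0.08206 L·atm/(mol·K))
V = nRT/P = 1.4×0.08206×281/3.8
= 8.495 L

8.495 L


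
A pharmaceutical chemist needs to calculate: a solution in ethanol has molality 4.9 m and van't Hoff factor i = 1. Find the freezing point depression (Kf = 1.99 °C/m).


ΔTf = Kf × m × i
= 1.99 × 4.9 × 1
= 9.751 °C

9.751 °C


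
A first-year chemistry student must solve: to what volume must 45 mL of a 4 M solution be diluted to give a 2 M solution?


C1V1 = C2V2
4 × 45 = 2 × V2
V2 = 180/2 = 90.0 mL

90.0 mL


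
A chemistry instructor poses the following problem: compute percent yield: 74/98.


% yield = actual/theoretical × 100
= 74/98 × 100
= 75.51%

75.51%


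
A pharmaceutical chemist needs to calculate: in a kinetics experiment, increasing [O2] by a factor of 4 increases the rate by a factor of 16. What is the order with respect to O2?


rate ∝ [O2]^n
4^n = 16 → n = 2
Order in O2: 2

2


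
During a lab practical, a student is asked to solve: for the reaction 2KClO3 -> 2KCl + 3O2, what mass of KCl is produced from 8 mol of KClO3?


Mole ratio KCl:KClO3 = 2:2
n(KCl) = 8 × 2/2 = 8.000 mol
mass = 8.000 × 74.55 = 596.4 g

596.4 g


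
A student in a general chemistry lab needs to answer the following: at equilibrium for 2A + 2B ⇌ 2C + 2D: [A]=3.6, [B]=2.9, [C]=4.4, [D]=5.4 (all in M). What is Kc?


Kc = [C]^2[D]^2/([A]^2[B]^2)
= (4.4^2 × 5.4^2)/(3.6^2 × 2.9^2)
= 564.5376/108.9936
= 5.180

5.180


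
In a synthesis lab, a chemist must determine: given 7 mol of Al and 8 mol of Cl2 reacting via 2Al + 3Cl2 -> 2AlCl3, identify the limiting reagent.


Mole ratio available / coefficient:
  Al: 7/2 = 3.500
  Cl2: 8/3 = 2.667
Smaller ratio is limiting.

Cl2


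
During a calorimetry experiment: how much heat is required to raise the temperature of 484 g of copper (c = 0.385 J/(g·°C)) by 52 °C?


q = mcΔT = 484 × 0.385 × 52
= 9689.68 J

9689.68 J


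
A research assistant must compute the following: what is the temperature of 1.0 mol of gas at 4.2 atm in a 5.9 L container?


PV = nRT  (R = 0.08206 L·atm/(mol·K))
T = PV/(nR) = 4.2×5.9/(1.0×0.08206)
= 24.78/0.082060
= 301.97 K

301.97 K


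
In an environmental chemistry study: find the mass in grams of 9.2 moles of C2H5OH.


M(C2H5OH) = 46.07 g/mol
mass = n × M = 9.2 × 46.07 = 423.84 g

423.84 g


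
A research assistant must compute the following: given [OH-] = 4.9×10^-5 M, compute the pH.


pOH = -log10([OH-]) = -log10(4.9×10^-5)
= 5 - log10(4.9) = 4.31
pH = 14 - pOH = 14 - 4.31 = 9.69

9.69


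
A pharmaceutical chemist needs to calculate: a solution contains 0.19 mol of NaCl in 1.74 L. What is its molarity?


M = n/V = 0.19/1.74 = 0.109 mol/L

0.109 M


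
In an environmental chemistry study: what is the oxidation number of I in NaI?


halide: -1
Oxidation number: -1

-1


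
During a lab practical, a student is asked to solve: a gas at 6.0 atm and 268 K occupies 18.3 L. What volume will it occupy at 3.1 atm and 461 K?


P1V1/T1 = P2V2/T2
V2 = P1V1T2/(T1P2)
= 6.0×18.3×461/(268×3.1)
= 60.927 L

60.927 L


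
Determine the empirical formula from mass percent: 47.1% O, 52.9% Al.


Assume 100 g sample. Moles of each element:
  O: 47.1/16.0 = 2.944 mol
  Al: 52.9/26.98 = 1.961 mol
Divide by smallest (1.961):
  O: 2.944/1.961 = 1.5
  Al: 1.961/1.961 = 1.0
Multiply all ratios by 2 to obtain whole numbers.
Empirical formula: Al2O3

Al2O3


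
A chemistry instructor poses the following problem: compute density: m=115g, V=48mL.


ρ = mass/volume
= 115/48
= 2.396 g/mL

2.396 g/mL


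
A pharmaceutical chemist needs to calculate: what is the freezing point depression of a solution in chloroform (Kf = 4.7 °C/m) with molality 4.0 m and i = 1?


ΔTf = Kf × m × i
= 4.7 × 4.0 × 1
= 18.8 °C

18.8 °C


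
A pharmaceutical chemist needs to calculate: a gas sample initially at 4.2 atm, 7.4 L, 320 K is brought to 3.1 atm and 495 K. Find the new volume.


P1V1/T1 = P2V2/T2
V2 = P1V1T2/(T1P2)
= 4.2×7.4×495/(320×3.1)
= 15.509 L

15.509 L


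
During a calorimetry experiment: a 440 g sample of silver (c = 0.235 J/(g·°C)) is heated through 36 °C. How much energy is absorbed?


q = mcΔT = 440 × 0.235 × 36
= 3722.40 J

3722.40 J


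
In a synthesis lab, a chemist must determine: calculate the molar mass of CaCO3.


M(CaCO3) = 1×40.08 + 1×12.01 + 3×16.0
= 40.08 + 12.01 + 48.0
= 100.09 g/mol

100.09 g/mol


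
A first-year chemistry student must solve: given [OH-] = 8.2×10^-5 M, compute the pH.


pOH = -log10([OH-]) = -log10(8.2×10^-5)
= 5 - log10(8.2) = 4.09
pH = 14 - pOH = 14 - 4.09 = 9.91

9.91


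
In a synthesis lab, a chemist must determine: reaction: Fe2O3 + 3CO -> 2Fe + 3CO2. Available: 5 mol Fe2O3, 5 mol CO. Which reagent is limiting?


Mole ratio available / coefficient:
  Fe2O3: 5/1 = 5.000
  CO: 5/3 = 1.667
Smaller ratio is limiting.

CO


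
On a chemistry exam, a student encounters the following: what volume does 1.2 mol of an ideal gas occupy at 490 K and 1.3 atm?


PV = nRT  (R = 0.08206 L·atm/(mol·K))
V = nRT/P = 1.2×0.08206×490/1.3
= 37.116 L

37.116 L


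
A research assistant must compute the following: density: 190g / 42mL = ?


ρ = mass/volume
= 190/42
= 4.524 g/mL

4.524 g/mL


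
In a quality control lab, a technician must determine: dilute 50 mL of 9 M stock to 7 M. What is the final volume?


C1V1 = C2V2
9 × 50 = 7 × V2
V2 = 450/7 = 64.29 mL

64.29 mL


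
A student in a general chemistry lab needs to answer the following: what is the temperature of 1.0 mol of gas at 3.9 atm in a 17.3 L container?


PV = nRT  (R = 0.08206 L·atm/(mol·K))
T = PV/(nR) = 3.9×17.3/(1.0×0.08206)
= 67.47/0.082060
= 822.20 K

822.20 K


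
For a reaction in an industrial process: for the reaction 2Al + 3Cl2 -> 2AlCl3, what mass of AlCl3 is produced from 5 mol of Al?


Mole ratio AlCl3:Al = 2:2
n(AlCl3) = 5 × 2/2 = 5.000 mol
mass = 5.000 × 133.33 = 666.65 g

666.65 g


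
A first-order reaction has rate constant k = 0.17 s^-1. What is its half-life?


t½ = ln2/k = 0.693147/(0.17 s^-1)
= 4.077 s

4.077 s


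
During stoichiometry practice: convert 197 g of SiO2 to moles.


M(SiO2) = 60.09 g/mol
n = mass/M = 197/60.09 = 3.2784 mol

3.2784 mol


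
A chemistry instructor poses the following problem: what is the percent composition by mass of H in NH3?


M(NH3) = 1×14.01 + 3×1.008 = 17.034 g/mol
Mass of H = 3 × 1.008 = 3.024 g/mol
% H = 3.024/17.034 × 100 = 17.75%

17.75%


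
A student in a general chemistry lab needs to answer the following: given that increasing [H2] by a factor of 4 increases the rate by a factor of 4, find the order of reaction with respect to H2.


rate ∝ [H2]^n
4^n = 4 → n = 1
Order in H2: 1

1


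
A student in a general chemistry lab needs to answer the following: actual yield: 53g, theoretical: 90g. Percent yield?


% yield = actual/theoretical × 100
= 53/90 × 100
= 58.89%

58.89%


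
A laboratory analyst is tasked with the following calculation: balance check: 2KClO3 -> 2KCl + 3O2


Equation: 2KClO3 -> 2KCl + 3O2
Check atoms: Cl: 2=2, K: 2=2, O: 6=6
Balanced

Yes, balanced


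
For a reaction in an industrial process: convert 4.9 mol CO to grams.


M(CO) = 28.01 g/mol
mass = n × M = 4.9 × 28.01 = 137.25 g

137.25 g


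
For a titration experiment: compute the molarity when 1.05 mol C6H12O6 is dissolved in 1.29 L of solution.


M = n/V = 1.05/1.29 = 0.814 mol/L

0.814 M


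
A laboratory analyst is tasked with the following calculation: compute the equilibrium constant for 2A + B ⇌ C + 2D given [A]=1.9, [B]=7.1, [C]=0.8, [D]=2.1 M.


Kc = [C][D]^2/([A]^2[B])
= (0.8^1 × 2.1^2)/(1.9^2 × 7.1^1)
= 3.528/25.631
= 0.1376

0.1376


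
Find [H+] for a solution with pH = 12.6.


[H+] = 10^(-pH) = 10^(-12.6)
= 2.51×10^-13 M

2.51×10^-13 M


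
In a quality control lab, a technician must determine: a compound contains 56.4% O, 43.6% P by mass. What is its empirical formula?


Assume 100 g sample. Moles of each element:
  O: 56.4/16.0 = 3.525 mol
  P: 43.6/30.97 = 1.408 mol
Divide by smallest (1.408):
  O: 3.525/1.408 = 2.5
  P: 1.408/1.408 = 1.0
Multiply all ratios by 2 to obtain whole numbers.
Empirical formula: P2O5

P2O5


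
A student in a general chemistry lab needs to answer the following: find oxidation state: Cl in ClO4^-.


x + 4(-2) = -1, so x = +7
Oxidation number: +7

+7


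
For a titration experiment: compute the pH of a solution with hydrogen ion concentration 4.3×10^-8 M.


pH = -log10([H+]) = -log10(4.3×10^-8)
= 8 - log10(4.3)
= 8 - 0.63
= 7.37

7.37


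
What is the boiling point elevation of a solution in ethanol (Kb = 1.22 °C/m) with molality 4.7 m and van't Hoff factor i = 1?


ΔTb = Kb × m × i
= 1.22 × 4.7 × 1
= 5.734 °C

5.734 °C


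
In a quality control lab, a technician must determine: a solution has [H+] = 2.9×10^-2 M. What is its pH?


pH = -log10([H+]) = -log10(2.9×10^-2)
= 2 - log10(2.9)
= 2 - 0.46
= 1.54

1.54


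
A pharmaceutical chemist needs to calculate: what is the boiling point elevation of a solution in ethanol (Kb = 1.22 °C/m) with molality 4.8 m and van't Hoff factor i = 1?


ΔTb = Kb × m × i
= 1.22 × 4.8 × 1
= 5.856 °C

5.856 °C


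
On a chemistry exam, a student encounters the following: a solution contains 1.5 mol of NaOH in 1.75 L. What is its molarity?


M = n/V = 1.5/1.75 = 0.857 mol/L

0.857 M


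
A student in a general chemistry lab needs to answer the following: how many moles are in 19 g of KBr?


M(KBr) = 119.0 g/mol
n = mass/M = 19/119.0 = 0.1597 mol

0.1597 mol


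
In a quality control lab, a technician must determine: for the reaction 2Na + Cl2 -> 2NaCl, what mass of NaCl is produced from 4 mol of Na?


Mole ratio NaCl:Na = 2:2
n(NaCl) = 4 × 2/2 = 4.000 mol
mass = 4.000 × 58.44 = 233.76 g

233.76 g
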